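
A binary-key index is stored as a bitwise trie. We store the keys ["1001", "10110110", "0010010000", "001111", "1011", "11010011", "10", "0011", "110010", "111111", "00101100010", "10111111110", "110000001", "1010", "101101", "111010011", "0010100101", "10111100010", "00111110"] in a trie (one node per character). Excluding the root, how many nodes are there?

75

Count nodes per top-level branch (shared prefixes stored once):
  '0'-branch (0010010000, 0010100101, 00101100010, 0011, 001111, 00111110): 27 nodes
  '1'-branch (10, 1001, 1010, 1011, 101101, 10110110, 10111100010, 10111111110, 110000001, 110010, 11010011, 111010011, 111111): 48 nodes
Sum: 75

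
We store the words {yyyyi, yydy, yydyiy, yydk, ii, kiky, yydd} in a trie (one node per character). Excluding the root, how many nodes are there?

17

Trie structure (* marks end of a word):
(root)
├─ i
│  └─ i *
├─ k
│  └─ i
│     └─ k
│        └─ y *
└─ y
   └─ y
      ├─ d
      │  ├─ d *
      │  ├─ k *
      │  └─ y *
      │     └─ i
      │        └─ y *
      └─ y
         └─ y
            └─ i *
Counting every labelled node above: 17.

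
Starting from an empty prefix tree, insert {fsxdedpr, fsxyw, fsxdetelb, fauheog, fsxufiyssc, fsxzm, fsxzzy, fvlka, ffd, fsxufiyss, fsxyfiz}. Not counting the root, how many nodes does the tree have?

Trie structure (* marks end of a word):
(root)
└─ f
   ├─ a
   │  └─ u
   │     └─ h
   │        └─ e
   │           └─ o
   │              └─ g *
   ├─ f
   │  └─ d *
   ├─ s
   │  └─ x
   │     ├─ d
   │     │  └─ e
   │     │     ├─ d
   │     │     │  └─ p
   │     │     │     └─ r *
   │     │     └─ t
   │     │        └─ e
   │     │           └─ l
   │     │              └─ b *
   │     ├─ u
   │     │  └─ f
   │     │     └─ i
   │     │        └─ y
   │     │           └─ s
   │     │              └─ s *
   │     │                 └─ c *
   │     ├─ y
   │     │  ├─ f
   │     │  │  └─ i
   │     │  │     └─ z *
   │     │  └─ w *
   │     └─ z
   │        ├─ m *
   │        └─ z
   │           └─ y *
   └─ v
      └─ l
         └─ k
            └─ a *
Counting every labelled node above: 40.

40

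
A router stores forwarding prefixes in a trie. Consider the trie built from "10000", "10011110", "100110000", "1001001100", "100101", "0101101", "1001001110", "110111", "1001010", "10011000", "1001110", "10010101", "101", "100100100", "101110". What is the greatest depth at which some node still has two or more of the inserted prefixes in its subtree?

8

Equivalently: take the maximum, over all pairs, of their longest common prefix length.
e.g. "1001001100" and "1001001110" share the prefix "10010011" of length 8; no pair shares a longer one.
Longest shared-prefix length: 8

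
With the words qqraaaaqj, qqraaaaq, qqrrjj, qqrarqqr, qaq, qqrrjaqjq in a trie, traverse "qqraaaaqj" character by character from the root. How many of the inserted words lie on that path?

Walk "qqraaaaqj" from the root; an end-of-word marker is hit whenever a stored word is a prefix of "qqraaaaqj".
Prefixes of the query that are stored words: "qqraaaaq", "qqraaaaqj"
Count: 2

2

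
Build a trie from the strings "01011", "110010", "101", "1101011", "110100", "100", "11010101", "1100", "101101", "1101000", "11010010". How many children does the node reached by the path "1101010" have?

1

Follow the path "1101010" to its node, then look at its outgoing edges.
Characters that immediately follow "1101010" among the stored strings: {1}.
That node has 1 child edge.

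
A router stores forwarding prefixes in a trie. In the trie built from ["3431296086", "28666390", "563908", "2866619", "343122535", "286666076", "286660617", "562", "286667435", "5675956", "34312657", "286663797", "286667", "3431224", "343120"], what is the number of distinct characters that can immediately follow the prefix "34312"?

The children of the "34312" node are the distinct next characters among strings starting with "34312".
Distinct next characters after "34312": 0, 2, 6, 9.
That node has 4 child edges.

4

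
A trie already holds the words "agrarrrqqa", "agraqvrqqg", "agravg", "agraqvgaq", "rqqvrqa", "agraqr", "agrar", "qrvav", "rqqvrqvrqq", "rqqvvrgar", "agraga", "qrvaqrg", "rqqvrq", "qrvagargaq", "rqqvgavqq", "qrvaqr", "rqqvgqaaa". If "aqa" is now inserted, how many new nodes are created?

2

Walking "aqa" from the root, the first 1 characters ("a") follow existing edges; "q" is the first miss.
Each of the 2 remaining characters creates one node.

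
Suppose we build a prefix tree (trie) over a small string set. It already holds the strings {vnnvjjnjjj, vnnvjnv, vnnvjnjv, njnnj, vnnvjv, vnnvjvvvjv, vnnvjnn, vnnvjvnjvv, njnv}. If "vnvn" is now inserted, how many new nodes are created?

The longest prefix of "vnvn" already in the trie is "vn" (length 2).
So 4 − 2 = 2 new nodes.

2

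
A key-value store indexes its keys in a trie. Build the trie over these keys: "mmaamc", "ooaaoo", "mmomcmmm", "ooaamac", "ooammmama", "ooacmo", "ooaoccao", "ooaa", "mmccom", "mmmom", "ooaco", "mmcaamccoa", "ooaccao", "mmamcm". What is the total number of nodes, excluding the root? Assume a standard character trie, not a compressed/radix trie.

56

Count nodes per top-level branch (shared prefixes stored once):
  'm'-branch (mmaamc, mmamcm, mmcaamccoa, mmccom, mmmom, mmomcmmm): 29 nodes
  'o'-branch (ooaa, ooaamac, ooaaoo, ooaccao, ooacmo, ooaco, ooammmama, ooaoccao): 27 nodes
Sum: 56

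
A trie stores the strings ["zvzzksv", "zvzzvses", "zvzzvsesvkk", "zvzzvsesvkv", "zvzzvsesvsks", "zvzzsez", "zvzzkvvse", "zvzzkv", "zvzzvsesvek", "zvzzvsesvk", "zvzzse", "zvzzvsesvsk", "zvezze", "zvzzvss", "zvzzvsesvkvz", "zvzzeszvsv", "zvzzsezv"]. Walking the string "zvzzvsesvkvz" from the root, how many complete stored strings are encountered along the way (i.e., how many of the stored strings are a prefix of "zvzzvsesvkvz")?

Check each prefix of "zvzzvsesvkvz" against the stored set — each match is an end-marker on the path.
Prefixes of the query that are stored words: "zvzzvses", "zvzzvsesvk", "zvzzvsesvkv", "zvzzvsesvkvz"
Count: 4

4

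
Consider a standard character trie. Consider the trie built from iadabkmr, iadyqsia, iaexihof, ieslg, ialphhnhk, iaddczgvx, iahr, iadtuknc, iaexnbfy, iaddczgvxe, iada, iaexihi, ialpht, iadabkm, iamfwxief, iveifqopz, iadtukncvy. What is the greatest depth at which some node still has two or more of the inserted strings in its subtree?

9

Look for the deepest trie node that still has at least two words in its subtree.
"iaddczgvx" and "iaddczgvxe" agree on "iaddczgvx" (9 characters) before diverging; nothing deeper is shared.
Longest shared-prefix length: 9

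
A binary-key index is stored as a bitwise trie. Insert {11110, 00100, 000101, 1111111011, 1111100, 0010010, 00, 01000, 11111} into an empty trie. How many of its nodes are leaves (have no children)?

A leaf is a node with no children — equivalently, the end of a word that is not a proper prefix of any other stored word.
Those words: "000101", "0010010", "01000", "11110", "1111100", "1111111011"
Leaf count: 6

6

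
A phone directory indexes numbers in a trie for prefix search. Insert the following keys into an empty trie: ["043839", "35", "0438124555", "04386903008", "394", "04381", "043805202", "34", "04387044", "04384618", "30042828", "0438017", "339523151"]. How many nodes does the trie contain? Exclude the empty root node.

Insert word by word; a character creates a node only if that edge doesn't already exist:
  "043839" → 6 new (0, 4, 3, 8, 3, 9)
  "35" → 2 new (3, 5)
  "0438124555" → prefix "0438" already present; 6 new (1, 2, 4, 5, 5, 5)
  "04386903008" → prefix "0438" already present; 7 new (6, 9, 0, 3, 0, 0, 8)
  "394" → prefix "3" already present; 2 new (9, 4)
  "04381" → prefix "04381" already present; 0 new (none)
  "043805202" → prefix "0438" already present; 5 new (0, 5, 2, 0, 2)
  "34" → prefix "3" already present; 1 new (4)
  "04387044" → prefix "0438" already present; 4 new (7, 0, 4, 4)
  "04384618" → prefix "0438" already present; 4 new (4, 6, 1, 8)
  "30042828" → prefix "3" already present; 7 new (0, 0, 4, 2, 8, 2, 8)
  "0438017" → prefix "04380" already present; 2 new (1, 7)
  "339523151" → prefix "3" already present; 8 new (3, 9, 5, 2, 3, 1, 5, 1)
Total nodes = 6 + 2 + 6 + 7 + 2 + 0 + 5 + 1 + 4 + 4 + 7 + 2 + 8 = 54

54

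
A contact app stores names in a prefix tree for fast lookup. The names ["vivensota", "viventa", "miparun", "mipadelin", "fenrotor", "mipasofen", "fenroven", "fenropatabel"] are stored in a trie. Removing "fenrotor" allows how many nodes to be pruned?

A node on "fenrotor"'s path can go only if nothing else ends at it or branches off below it.
The suffix "tor" (3 nodes) is used only by "fenrotor"; the node for "fenro" still has the child "v", so pruning stops there.
Nodes removed: 3

3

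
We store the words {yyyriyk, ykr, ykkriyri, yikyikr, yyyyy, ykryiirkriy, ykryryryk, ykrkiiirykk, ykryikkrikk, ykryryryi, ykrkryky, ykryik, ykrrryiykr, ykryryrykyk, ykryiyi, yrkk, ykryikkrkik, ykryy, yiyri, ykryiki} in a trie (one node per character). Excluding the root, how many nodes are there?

77

Count nodes per top-level branch (shared prefixes stored once):
  'y'-branch (yikyikr, yiyri, ykkriyri, ykr, ykrkiiirykk, ykrkryky, ykrrryiykr, ykryiirkriy, ykryik, ykryiki, ykryikkrikk, ykryikkrkik, ykryiyi, ykryryryi, ykryryryk, ykryryrykyk, ykryy, yrkk, yyyriyk, yyyyy): 77 nodes
Sum: 77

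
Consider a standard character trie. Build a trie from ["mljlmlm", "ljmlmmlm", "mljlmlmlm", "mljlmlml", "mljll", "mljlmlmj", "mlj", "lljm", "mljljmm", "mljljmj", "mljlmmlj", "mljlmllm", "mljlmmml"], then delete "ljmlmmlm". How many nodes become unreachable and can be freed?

After clearing the end-marker at "ljmlmmlm", prune upward until reaching a node still needed by another word.
The suffix "jmlmmlm" (7 nodes) is used only by "ljmlmmlm"; the node for "l" still has the child "l", so pruning stops there.
Nodes removed: 7

7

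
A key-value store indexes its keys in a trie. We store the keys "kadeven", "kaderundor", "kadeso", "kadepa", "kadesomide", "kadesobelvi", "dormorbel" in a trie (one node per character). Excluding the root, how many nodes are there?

For each word, the new-node count is its length minus the longest prefix already in the trie:
  "kadeven" → 7 new (k, a, d, e, v, e, n)
  "kaderundor" → prefix "kade" already present; 6 new (r, u, n, d, o, r)
  "kadeso" → prefix "kade" already present; 2 new (s, o)
  "kadepa" → prefix "kade" already present; 2 new (p, a)
  "kadesomide" → prefix "kadeso" already present; 4 new (m, i, d, e)
  "kadesobelvi" → prefix "kadeso" already present; 5 new (b, e, l, v, i)
  "dormorbel" → 9 new (d, o, r, m, o, r, b, e, l)
Total nodes = 7 + 6 + 2 + 2 + 4 + 5 + 9 = 35

35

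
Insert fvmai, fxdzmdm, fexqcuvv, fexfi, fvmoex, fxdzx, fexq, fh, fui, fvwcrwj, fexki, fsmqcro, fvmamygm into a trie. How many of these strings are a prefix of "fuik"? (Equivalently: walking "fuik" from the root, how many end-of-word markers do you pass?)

1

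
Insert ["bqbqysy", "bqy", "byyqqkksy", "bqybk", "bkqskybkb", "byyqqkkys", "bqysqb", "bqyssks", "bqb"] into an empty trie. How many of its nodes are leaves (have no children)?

7

A leaf is a node with no children — equivalently, the end of a word that is not a proper prefix of any other stored word.
Those words: "bkqskybkb", "bqbqysy", "bqybk", "bqysqb", "bqyssks", "byyqqkksy", "byyqqkkys"
Leaf count: 7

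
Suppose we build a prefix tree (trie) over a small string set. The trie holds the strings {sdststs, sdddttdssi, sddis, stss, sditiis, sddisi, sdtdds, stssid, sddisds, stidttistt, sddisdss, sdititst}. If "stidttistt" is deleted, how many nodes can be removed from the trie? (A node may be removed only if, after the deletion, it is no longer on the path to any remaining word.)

8

A node on "stidttistt"'s path can go only if nothing else ends at it or branches off below it.
The suffix "idttistt" (8 nodes) is used only by "stidttistt"; the node for "st" still has the child "s", so pruning stops there.
Nodes removed: 8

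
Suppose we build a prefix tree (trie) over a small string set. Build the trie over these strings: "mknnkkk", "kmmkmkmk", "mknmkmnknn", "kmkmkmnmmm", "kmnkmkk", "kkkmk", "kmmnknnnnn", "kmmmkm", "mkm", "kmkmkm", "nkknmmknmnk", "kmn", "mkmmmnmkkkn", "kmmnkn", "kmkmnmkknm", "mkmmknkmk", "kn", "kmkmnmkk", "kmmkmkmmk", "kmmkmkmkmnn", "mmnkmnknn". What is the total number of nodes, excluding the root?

94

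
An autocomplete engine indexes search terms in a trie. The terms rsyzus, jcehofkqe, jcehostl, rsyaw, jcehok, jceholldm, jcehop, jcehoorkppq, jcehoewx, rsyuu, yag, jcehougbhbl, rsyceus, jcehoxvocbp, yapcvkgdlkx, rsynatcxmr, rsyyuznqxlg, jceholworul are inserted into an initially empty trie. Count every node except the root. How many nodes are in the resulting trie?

85

Insert word by word; a character creates a node only if that edge doesn't already exist:
  "rsyzus" → 6 new (r, s, y, z, u, s)
  "jcehofkqe" → 9 new (j, c, e, h, o, f, k, q, e)
  "jcehostl" → prefix "jceho" already present; 3 new (s, t, l)
  "rsyaw" → prefix "rsy" already present; 2 new (a, w)
  "jcehok" → prefix "jceho" already present; 1 new (k)
  "jceholldm" → prefix "jceho" already present; 4 new (l, l, d, m)
  "jcehop" → prefix "jceho" already present; 1 new (p)
  "jcehoorkppq" → prefix "jceho" already present; 6 new (o, r, k, p, p, q)
  "jcehoewx" → prefix "jceho" already present; 3 new (e, w, x)
  "rsyuu" → prefix "rsy" already present; 2 new (u, u)
  "yag" → 3 new (y, a, g)
  "jcehougbhbl" → prefix "jceho" already present; 6 new (u, g, b, h, b, l)
  "rsyceus" → prefix "rsy" already present; 4 new (c, e, u, s)
  "jcehoxvocbp" → prefix "jceho" already present; 6 new (x, v, o, c, b, p)
  "yapcvkgdlkx" → prefix "ya" already present; 9 new (p, c, v, k, g, d, l, k, x)
  "rsynatcxmr" → prefix "rsy" already present; 7 new (n, a, t, c, x, m, r)
  "rsyyuznqxlg" → prefix "rsy" already present; 8 new (y, u, z, n, q, x, l, g)
  "jceholworul" → prefix "jcehol" already present; 5 new (w, o, r, u, l)
Total nodes = 6 + 9 + 3 + 2 + 1 + 4 + 1 + 6 + 3 + 2 + 3 + 6 + 4 + 6 + 9 + 7 + 8 + 5 = 85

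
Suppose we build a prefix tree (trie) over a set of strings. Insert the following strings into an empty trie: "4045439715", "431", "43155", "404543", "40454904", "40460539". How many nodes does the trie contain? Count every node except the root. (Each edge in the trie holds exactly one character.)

22

Trie structure (* marks end of a word):
(root)
└─ 4
   ├─ 0
   │  └─ 4
   │     ├─ 5
   │     │  └─ 4
   │     │     ├─ 3 *
   │     │     │  └─ 9
   │     │     │     └─ 7
   │     │     │        └─ 1
   │     │     │           └─ 5 *
   │     │     └─ 9
   │     │        └─ 0
   │     │           └─ 4 *
   │     └─ 6
   │        └─ 0
   │           └─ 5
   │              └─ 3
   │                 └─ 9 *
   └─ 3
      └─ 1 *
         └─ 5
            └─ 5 *
Counting every labelled node above: 22.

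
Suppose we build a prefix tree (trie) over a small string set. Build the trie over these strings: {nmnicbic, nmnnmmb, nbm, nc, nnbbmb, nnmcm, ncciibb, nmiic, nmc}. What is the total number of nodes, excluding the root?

32

Count nodes per top-level branch (shared prefixes stored once):
  'n'-branch (nbm, nc, ncciibb, nmc, nmiic, nmnicbic, nmnnmmb, nnbbmb, nnmcm): 32 nodes
Sum: 32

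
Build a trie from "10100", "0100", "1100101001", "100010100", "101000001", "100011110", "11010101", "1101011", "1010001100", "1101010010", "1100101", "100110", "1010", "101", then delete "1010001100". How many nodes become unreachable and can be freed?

A node on "1010001100"'s path can go only if nothing else ends at it or branches off below it.
The suffix "1100" (4 nodes) is used only by "1010001100"; the node for "101000" still has the child "0", so pruning stops there.
Nodes removed: 4

4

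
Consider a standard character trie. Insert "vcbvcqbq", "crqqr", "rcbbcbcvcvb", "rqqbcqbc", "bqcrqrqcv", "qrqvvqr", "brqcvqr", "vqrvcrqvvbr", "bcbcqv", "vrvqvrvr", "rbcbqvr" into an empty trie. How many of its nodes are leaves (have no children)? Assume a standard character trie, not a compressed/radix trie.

11

Leaves are exactly the stored words that no other stored word extends.
Those words: "bcbcqv", "bqcrqrqcv", "brqcvqr", "crqqr", "qrqvvqr", "rbcbqvr", "rcbbcbcvcvb", "rqqbcqbc", "vcbvcqbq", "vqrvcrqvvbr", "vrvqvrvr"
Leaf count: 11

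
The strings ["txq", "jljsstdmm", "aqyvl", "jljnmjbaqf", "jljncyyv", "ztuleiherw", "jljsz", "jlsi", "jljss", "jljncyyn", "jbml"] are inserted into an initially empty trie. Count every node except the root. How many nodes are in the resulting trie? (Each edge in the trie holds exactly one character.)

Count nodes per top-level branch (shared prefixes stored once):
  'a'-branch (aqyvl): 5 nodes
  'j'-branch (jbml, jljncyyn, jljncyyv, jljnmjbaqf, jljss, jljsstdmm, jljsz, jlsi): 27 nodes
  't'-branch (txq): 3 nodes
  'z'-branch (ztuleiherw): 10 nodes
Sum: 45

45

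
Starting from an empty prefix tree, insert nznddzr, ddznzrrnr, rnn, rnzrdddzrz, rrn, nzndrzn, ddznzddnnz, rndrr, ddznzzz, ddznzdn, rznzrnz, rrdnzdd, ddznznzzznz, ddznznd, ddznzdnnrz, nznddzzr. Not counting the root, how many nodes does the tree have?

66

Trace insertions, counting only characters that open a new branch:
  "nznddzr" → 7 new (n, z, n, d, d, z, r)
  "ddznzrrnr" → 9 new (d, d, z, n, z, r, r, n, r)
  "rnn" → 3 new (r, n, n)
  "rnzrdddzrz" → prefix "rn" already present; 8 new (z, r, d, d, d, z, r, z)
  "rrn" → prefix "r" already present; 2 new (r, n)
  "nzndrzn" → prefix "nznd" already present; 3 new (r, z, n)
  "ddznzddnnz" → prefix "ddznz" already present; 5 new (d, d, n, n, z)
  "rndrr" → prefix "rn" already present; 3 new (d, r, r)
  "ddznzzz" → prefix "ddznz" already present; 2 new (z, z)
  "ddznzdn" → prefix "ddznzd" already present; 1 new (n)
  "rznzrnz" → prefix "r" already present; 6 new (z, n, z, r, n, z)
  "rrdnzdd" → prefix "rr" already present; 5 new (d, n, z, d, d)
  "ddznznzzznz" → prefix "ddznz" already present; 6 new (n, z, z, z, n, z)
  "ddznznd" → prefix "ddznzn" already present; 1 new (d)
  "ddznzdnnrz" → prefix "ddznzdn" already present; 3 new (n, r, z)
  "nznddzzr" → prefix "nznddz" already present; 2 new (z, r)
Total nodes = 7 + 9 + 3 + 8 + 2 + 3 + 5 + 3 + 2 + 1 + 6 + 5 + 6 + 1 + 3 + 2 = 66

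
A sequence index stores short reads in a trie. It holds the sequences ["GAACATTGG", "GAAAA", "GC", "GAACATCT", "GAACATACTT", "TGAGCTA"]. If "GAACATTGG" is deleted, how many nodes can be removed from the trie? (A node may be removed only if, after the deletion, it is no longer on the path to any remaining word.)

A node on "GAACATTGG"'s path can go only if nothing else ends at it or branches off below it.
The suffix "TGG" (3 nodes) is used only by "GAACATTGG"; the node for "GAACAT" still has the child "C", so pruning stops there.
Nodes removed: 3

3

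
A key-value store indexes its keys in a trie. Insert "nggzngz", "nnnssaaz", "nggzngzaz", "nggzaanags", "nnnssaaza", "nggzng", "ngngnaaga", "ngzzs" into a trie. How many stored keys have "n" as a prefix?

8

Walk to "n"; the words in its subtree are exactly those with that prefix.
Words under "n": nggzaanags, nggzng, nggzngz, nggzngzaz, ngngnaaga, ngzzs, nnnssaaz, nnnssaaza
Count: 8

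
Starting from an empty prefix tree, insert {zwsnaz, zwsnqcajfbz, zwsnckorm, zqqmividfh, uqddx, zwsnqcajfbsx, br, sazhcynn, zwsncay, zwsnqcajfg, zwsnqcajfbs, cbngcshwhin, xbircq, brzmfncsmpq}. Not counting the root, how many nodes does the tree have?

Insert word by word; a character creates a node only if that edge doesn't already exist:
  "zwsnaz" → 6 new (z, w, s, n, a, z)
  "zwsnqcajfbz" → prefix "zwsn" already present; 7 new (q, c, a, j, f, b, z)
  "zwsnckorm" → prefix "zwsn" already present; 5 new (c, k, o, r, m)
  "zqqmividfh" → prefix "z" already present; 9 new (q, q, m, i, v, i, d, f, h)
  "uqddx" → 5 new (u, q, d, d, x)
  "zwsnqcajfbsx" → prefix "zwsnqcajfb" already present; 2 new (s, x)
  "br" → 2 new (b, r)
  "sazhcynn" → 8 new (s, a, z, h, c, y, n, n)
  "zwsncay" → prefix "zwsnc" already present; 2 new (a, y)
  "zwsnqcajfg" → prefix "zwsnqcajf" already present; 1 new (g)
  "zwsnqcajfbs" → prefix "zwsnqcajfbs" already present; 0 new (none)
  "cbngcshwhin" → 11 new (c, b, n, g, c, s, h, w, h, i, n)
  "xbircq" → 6 new (x, b, i, r, c, q)
  "brzmfncsmpq" → prefix "br" already present; 9 new (z, m, f, n, c, s, m, p, q)
Total nodes = 6 + 7 + 5 + 9 + 5 + 2 + 2 + 8 + 2 + 1 + 0 + 11 + 6 + 9 = 73

73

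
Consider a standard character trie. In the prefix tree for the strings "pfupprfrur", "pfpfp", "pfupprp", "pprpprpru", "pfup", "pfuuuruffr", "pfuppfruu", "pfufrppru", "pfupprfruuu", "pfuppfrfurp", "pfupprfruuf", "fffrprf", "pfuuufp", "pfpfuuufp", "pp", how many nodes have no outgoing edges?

Leaves are exactly the stored words that no other stored word extends.
Those words: "fffrprf", "pfpfp", "pfpfuuufp", "pfufrppru", "pfuppfrfurp", "pfuppfruu", "pfupprfrur", "pfupprfruuf", "pfupprfruuu", "pfupprp", "pfuuufp", "pfuuuruffr", "pprpprpru"
Leaf count: 13

13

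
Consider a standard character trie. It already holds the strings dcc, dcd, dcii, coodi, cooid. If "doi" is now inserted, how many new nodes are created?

"d" is already a path in the trie; the remaining "oi" must be added.
Each of the 2 remaining characters creates one node.

2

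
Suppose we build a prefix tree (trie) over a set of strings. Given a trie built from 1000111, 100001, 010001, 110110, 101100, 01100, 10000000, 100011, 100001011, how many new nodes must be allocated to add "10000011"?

2

Walking "10000011" from the root, the first 6 characters ("100000") follow existing edges; "1" is the first miss.
New nodes needed: |"10000011"| − 6 = 8 − 6 = 2.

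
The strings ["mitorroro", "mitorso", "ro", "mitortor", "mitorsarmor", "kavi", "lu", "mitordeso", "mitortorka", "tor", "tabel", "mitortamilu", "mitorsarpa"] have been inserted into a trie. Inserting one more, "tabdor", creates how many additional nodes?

The longest prefix of "tabdor" already in the trie is "tab" (length 3).
So 6 − 3 = 3 new nodes.

3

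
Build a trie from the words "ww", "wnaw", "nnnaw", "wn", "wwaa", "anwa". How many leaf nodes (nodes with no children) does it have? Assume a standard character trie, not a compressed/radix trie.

4

Leaves are exactly the stored words that no other stored word extends.
Those words: "anwa", "nnnaw", "wnaw", "wwaa"
Leaf count: 4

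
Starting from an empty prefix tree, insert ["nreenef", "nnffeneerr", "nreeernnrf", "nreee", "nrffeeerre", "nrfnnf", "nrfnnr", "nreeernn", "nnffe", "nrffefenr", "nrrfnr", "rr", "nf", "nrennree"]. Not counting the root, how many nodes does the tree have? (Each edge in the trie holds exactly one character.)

50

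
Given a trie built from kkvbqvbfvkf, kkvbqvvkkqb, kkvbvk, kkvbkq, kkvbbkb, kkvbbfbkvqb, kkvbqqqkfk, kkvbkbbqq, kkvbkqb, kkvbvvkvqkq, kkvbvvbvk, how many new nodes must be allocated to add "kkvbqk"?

1

"kkvbq" is already a path in the trie; the remaining "k" must be added.
New nodes needed: |"kkvbqk"| − 5 = 6 − 5 = 1.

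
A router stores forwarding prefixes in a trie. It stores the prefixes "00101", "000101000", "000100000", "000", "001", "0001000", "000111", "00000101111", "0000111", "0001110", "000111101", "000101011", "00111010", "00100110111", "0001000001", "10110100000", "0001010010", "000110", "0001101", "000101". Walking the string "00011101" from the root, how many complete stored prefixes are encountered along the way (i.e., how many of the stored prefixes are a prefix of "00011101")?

3

Check each prefix of "00011101" against the stored set — each match is an end-marker on the path.
Prefixes of the query that are stored words: "000", "000111", "0001110"
Count: 3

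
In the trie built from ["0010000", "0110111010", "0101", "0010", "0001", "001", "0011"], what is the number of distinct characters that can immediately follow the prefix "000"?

1

The children of the "000" node are the distinct next characters among strings starting with "000".
Characters that immediately follow "000" among the stored strings: {1}.
That node has 1 child edge.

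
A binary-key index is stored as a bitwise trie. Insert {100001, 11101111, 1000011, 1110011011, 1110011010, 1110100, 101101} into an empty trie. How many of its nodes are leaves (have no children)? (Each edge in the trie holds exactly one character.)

6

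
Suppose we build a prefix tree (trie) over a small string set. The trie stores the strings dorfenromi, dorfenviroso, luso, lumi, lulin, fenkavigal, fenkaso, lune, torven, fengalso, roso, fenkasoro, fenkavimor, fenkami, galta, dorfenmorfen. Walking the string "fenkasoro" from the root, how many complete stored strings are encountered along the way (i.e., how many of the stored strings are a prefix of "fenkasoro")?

2

Walk "fenkasoro" from the root; an end-of-word marker is hit whenever a stored word is a prefix of "fenkasoro".
Prefixes of the query that are stored words: "fenkaso", "fenkasoro"
Count: 2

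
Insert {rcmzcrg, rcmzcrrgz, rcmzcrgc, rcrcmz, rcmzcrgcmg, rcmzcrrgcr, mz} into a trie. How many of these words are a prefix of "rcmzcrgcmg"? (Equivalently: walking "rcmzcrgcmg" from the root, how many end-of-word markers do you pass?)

3

Check each prefix of "rcmzcrgcmg" against the stored set — each match is an end-marker on the path.
Prefixes of the query that are stored words: "rcmzcrg", "rcmzcrgc", "rcmzcrgcmg"
Count: 3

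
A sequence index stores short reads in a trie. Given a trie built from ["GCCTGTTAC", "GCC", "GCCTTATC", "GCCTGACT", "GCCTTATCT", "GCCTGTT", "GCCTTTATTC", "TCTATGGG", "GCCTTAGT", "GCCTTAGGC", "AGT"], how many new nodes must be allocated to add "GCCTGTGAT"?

"GCCTGT" is already a path in the trie; the remaining "GAT" must be added.
Each of the 3 remaining characters creates one node.

3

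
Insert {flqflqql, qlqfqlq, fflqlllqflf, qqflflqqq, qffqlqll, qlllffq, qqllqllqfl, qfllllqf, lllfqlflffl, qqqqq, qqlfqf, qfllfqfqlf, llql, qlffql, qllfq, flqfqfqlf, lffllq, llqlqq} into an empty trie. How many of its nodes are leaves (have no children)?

17

Leaves are exactly the stored words that no other stored word extends.
Those words: "fflqlllqflf", "flqflqql", "flqfqfqlf", "lffllq", "lllfqlflffl", "llqlqq", "qffqlqll", "qfllfqfqlf", "qfllllqf", "qlffql", "qllfq", "qlllffq", "qlqfqlq", "qqflflqqq", "qqlfqf", "qqllqllqfl", "qqqqq"
Leaf count: 17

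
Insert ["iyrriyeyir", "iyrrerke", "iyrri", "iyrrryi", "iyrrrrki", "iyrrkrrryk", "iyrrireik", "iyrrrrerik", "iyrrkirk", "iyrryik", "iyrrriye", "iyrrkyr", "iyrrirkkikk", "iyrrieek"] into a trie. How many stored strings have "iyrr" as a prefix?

14

Walk to "iyrr"; the words in its subtree are exactly those with that prefix.
Words under "iyrr": iyrrerke, iyrri, iyrrieek, iyrrireik, iyrrirkkikk, iyrriyeyir, iyrrkirk, iyrrkrrryk, iyrrkyr, iyrrriye, iyrrrrerik, iyrrrrki, iyrrryi, iyrryik
Count: 14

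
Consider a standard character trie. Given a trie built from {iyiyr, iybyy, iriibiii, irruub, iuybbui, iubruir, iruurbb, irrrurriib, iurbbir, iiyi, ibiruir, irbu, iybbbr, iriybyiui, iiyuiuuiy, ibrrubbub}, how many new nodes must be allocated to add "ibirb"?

Walking "ibirb" from the root, the first 4 characters ("ibir") follow existing edges; "b" is the first miss.
So 5 − 4 = 1 new nodes.

1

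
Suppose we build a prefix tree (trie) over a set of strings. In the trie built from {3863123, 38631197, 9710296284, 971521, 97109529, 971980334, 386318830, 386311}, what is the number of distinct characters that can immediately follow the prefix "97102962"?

1

The children of the "97102962" node are the distinct next characters among strings starting with "97102962".
Distinct next characters after "97102962": 8.
That node has 1 child edge.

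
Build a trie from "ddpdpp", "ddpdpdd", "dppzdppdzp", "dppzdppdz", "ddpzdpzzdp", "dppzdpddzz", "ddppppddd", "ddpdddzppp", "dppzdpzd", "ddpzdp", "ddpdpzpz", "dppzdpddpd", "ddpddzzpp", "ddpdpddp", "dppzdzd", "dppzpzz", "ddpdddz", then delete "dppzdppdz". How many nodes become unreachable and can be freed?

0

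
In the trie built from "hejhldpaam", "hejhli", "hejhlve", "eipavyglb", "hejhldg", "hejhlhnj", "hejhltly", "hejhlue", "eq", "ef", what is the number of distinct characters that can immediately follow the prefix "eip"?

1

Follow the path "eip" to its node, then look at its outgoing edges.
Distinct next characters after "eip": a.
That node has 1 child edge.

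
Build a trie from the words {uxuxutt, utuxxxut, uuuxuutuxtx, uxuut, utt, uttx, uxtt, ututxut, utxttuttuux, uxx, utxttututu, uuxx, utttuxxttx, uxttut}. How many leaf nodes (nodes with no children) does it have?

12

Leaves are exactly the stored words that no other stored word extends.
Those words: "utttuxxttx", "uttx", "ututxut", "utuxxxut", "utxttuttuux", "utxttututu", "uuuxuutuxtx", "uuxx", "uxttut", "uxuut", "uxuxutt", "uxx"
Leaf count: 12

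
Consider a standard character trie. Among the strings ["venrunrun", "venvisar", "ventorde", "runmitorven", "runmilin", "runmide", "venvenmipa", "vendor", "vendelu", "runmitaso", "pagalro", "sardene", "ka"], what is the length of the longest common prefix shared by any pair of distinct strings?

6

The deepest shared node is where two words last agree before diverging.
"runmitaso" and "runmitorven" agree on "runmit" (6 characters) before diverging; nothing deeper is shared.
Longest shared-prefix length: 6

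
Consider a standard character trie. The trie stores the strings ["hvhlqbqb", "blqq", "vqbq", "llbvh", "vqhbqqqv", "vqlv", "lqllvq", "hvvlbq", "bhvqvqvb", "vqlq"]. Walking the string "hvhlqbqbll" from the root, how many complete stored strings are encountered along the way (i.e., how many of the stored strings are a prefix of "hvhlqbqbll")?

Walk "hvhlqbqbll" from the root; an end-of-word marker is hit whenever a stored word is a prefix of "hvhlqbqbll".
Prefixes of the query that are stored words: "hvhlqbqb"
Count: 1

1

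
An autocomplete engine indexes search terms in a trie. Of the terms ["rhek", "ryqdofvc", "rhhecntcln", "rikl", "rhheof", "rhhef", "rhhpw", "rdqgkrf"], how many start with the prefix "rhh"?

4

Traverse to the node for "rhh", then collect every word in that subtree.
Words under "rhh": rhhecntcln, rhhef, rhheof, rhhpw
Count: 4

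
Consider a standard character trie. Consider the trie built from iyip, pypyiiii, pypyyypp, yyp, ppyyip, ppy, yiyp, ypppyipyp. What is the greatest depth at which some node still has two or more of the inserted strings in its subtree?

4

The deepest shared node is where two words last agree before diverging.
"pypyiiii" and "pypyyypp" agree on "pypy" (4 characters) before diverging; nothing deeper is shared.
Longest shared-prefix length: 4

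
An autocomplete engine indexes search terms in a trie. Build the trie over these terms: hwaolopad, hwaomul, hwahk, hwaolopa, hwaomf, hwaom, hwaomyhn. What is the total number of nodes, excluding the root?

Count nodes per top-level branch (shared prefixes stored once):
  'h'-branch (hwahk, hwaolopa, hwaolopad, hwaom, hwaomf, hwaomul, hwaomyhn): 18 nodes
Sum: 18

18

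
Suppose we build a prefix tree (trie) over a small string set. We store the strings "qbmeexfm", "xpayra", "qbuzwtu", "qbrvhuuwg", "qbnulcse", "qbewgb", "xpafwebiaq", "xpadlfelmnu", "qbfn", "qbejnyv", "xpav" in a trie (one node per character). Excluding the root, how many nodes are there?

Trace insertions, counting only characters that open a new branch:
  "qbmeexfm" → 8 new (q, b, m, e, e, x, f, m)
  "xpayra" → 6 new (x, p, a, y, r, a)
  "qbuzwtu" → prefix "qb" already present; 5 new (u, z, w, t, u)
  "qbrvhuuwg" → prefix "qb" already present; 7 new (r, v, h, u, u, w, g)
  "qbnulcse" → prefix "qb" already present; 6 new (n, u, l, c, s, e)
  "qbewgb" → prefix "qb" already present; 4 new (e, w, g, b)
  "xpafwebiaq" → prefix "xpa" already present; 7 new (f, w, e, b, i, a, q)
  "xpadlfelmnu" → prefix "xpa" already present; 8 new (d, l, f, e, l, m, n, u)
  "qbfn" → prefix "qb" already present; 2 new (f, n)
  "qbejnyv" → prefix "qbe" already present; 4 new (j, n, y, v)
  "xpav" → prefix "xpa" already present; 1 new (v)
Total nodes = 8 + 6 + 5 + 7 + 6 + 4 + 7 + 8 + 2 + 4 + 1 = 58

58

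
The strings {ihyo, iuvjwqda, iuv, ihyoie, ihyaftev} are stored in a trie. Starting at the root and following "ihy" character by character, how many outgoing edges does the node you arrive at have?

2

Follow the path "ihy" to its node, then look at its outgoing edges.
Distinct next characters after "ihy": a, o.
That node has 2 child edges.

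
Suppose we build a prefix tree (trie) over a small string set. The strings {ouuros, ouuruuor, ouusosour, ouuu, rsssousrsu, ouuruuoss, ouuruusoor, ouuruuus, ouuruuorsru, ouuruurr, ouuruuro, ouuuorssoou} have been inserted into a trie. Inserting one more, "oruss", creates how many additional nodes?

4

The longest prefix of "oruss" already in the trie is "o" (length 1).
New nodes needed: |"oruss"| − 1 = 5 − 1 = 4.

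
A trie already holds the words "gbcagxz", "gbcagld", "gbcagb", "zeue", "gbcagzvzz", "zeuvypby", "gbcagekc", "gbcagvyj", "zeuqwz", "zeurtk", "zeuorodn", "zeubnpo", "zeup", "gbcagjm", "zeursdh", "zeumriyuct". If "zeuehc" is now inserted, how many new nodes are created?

2

"zeue" is already a path in the trie; the remaining "hc" must be added.
So 6 − 4 = 2 new nodes.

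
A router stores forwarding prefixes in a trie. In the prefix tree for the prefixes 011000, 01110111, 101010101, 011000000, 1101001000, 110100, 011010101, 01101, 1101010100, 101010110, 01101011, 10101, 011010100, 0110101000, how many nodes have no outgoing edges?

9

A leaf is a node with no children — equivalently, the end of a word that is not a proper prefix of any other stored word.
Those words: "011000000", "0110101000", "011010101", "01101011", "01110111", "101010101", "101010110", "1101001000", "1101010100"
Leaf count: 9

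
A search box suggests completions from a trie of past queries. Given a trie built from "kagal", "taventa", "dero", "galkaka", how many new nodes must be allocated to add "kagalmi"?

Walking "kagalmi" from the root, the first 5 characters ("kagal") follow existing edges; "m" is the first miss.
Each of the 2 remaining characters creates one node.

2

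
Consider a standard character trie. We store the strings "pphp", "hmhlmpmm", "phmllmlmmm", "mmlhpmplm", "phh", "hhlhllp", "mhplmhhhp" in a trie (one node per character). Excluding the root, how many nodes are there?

45

For each word, the new-node count is its length minus the longest prefix already in the trie:
  "pphp" → 4 new (p, p, h, p)
  "hmhlmpmm" → 8 new (h, m, h, l, m, p, m, m)
  "phmllmlmmm" → prefix "p" already present; 9 new (h, m, l, l, m, l, m, m, m)
  "mmlhpmplm" → 9 new (m, m, l, h, p, m, p, l, m)
  "phh" → prefix "ph" already present; 1 new (h)
  "hhlhllp" → prefix "h" already present; 6 new (h, l, h, l, l, p)
  "mhplmhhhp" → prefix "m" already present; 8 new (h, p, l, m, h, h, h, p)
Total nodes = 4 + 8 + 9 + 9 + 1 + 6 + 8 = 45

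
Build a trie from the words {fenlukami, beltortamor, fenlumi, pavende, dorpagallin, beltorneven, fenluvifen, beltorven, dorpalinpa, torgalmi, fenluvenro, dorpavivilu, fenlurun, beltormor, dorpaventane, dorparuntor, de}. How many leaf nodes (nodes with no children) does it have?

Leaves are exactly the stored words that no other stored word extends.
Those words: "beltormor", "beltorneven", "beltortamor", "beltorven", "de", "dorpagallin", "dorpalinpa", "dorparuntor", "dorpaventane", "dorpavivilu", "fenlukami", "fenlumi", "fenlurun", "fenluvenro", "fenluvifen", "pavende", "torgalmi"
Leaf count: 17

17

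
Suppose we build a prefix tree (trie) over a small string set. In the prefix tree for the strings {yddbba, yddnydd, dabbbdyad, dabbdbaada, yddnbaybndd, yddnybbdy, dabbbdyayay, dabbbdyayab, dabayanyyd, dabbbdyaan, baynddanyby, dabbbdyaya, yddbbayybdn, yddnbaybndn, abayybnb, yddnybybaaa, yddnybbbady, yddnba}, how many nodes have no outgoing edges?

A leaf is a node with no children — equivalently, the end of a word that is not a proper prefix of any other stored word.
Those words: "abayybnb", "baynddanyby", "dabayanyyd", "dabbbdyaan", "dabbbdyad", "dabbbdyayab", "dabbbdyayay", "dabbdbaada", "yddbbayybdn", "yddnbaybndd", "yddnbaybndn", "yddnybbbady", "yddnybbdy", "yddnybybaaa", "yddnydd"
Leaf count: 15

15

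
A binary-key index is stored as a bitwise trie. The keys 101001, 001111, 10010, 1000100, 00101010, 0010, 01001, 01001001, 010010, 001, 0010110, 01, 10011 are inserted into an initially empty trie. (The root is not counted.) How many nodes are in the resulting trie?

34

For each word, the new-node count is its length minus the longest prefix already in the trie:
  "101001" → 6 new (1, 0, 1, 0, 0, 1)
  "001111" → 6 new (0, 0, 1, 1, 1, 1)
  "10010" → prefix "10" already present; 3 new (0, 1, 0)
  "1000100" → prefix "100" already present; 4 new (0, 1, 0, 0)
  "00101010" → prefix "001" already present; 5 new (0, 1, 0, 1, 0)
  "0010" → prefix "0010" already present; 0 new (none)
  "01001" → prefix "0" already present; 4 new (1, 0, 0, 1)
  "01001001" → prefix "01001" already present; 3 new (0, 0, 1)
  "010010" → prefix "010010" already present; 0 new (none)
  "001" → prefix "001" already present; 0 new (none)
  "0010110" → prefix "00101" already present; 2 new (1, 0)
  "01" → prefix "01" already present; 0 new (none)
  "10011" → prefix "1001" already present; 1 new (1)
Total nodes = 6 + 6 + 3 + 4 + 5 + 0 + 4 + 3 + 0 + 0 + 2 + 0 + 1 = 34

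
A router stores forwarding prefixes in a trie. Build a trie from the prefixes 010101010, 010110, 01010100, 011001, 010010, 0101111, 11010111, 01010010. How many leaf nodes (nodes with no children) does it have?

8

Leaves are exactly the stored words that no other stored word extends.
Those words: "010010", "01010010", "01010100", "010101010", "010110", "0101111", "011001", "11010111"
Leaf count: 8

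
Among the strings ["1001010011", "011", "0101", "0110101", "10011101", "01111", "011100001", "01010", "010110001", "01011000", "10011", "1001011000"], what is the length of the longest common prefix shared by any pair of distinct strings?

8

The deepest shared node is where two words last agree before diverging.
e.g. "01011000" and "010110001" share the prefix "01011000" of length 8; no pair shares a longer one.
Longest shared-prefix length: 8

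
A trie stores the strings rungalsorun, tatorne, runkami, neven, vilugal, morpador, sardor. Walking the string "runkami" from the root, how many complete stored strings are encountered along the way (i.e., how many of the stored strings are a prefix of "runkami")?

1

Traverse "runkami" character by character; count nodes along the way that are marked as word ends.
Prefixes of the query that are stored words: "runkami"
Count: 1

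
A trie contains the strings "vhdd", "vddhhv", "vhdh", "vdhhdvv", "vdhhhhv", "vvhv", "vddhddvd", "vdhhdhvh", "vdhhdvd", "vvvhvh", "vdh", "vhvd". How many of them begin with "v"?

Filter for entries beginning with "v":
Words under "v": vddhddvd, vddhhv, vdh, vdhhdhvh, vdhhdvd, vdhhdvv, vdhhhhv, vhdd, vhdh, vhvd, vvhv, vvvhvh
Count: 12

12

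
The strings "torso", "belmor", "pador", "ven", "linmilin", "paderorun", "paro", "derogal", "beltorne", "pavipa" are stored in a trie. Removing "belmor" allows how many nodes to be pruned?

After clearing the end-marker at "belmor", prune upward until reaching a node still needed by another word.
The suffix "mor" (3 nodes) is used only by "belmor"; the node for "bel" still has the child "t", so pruning stops there.
Nodes removed: 3

3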